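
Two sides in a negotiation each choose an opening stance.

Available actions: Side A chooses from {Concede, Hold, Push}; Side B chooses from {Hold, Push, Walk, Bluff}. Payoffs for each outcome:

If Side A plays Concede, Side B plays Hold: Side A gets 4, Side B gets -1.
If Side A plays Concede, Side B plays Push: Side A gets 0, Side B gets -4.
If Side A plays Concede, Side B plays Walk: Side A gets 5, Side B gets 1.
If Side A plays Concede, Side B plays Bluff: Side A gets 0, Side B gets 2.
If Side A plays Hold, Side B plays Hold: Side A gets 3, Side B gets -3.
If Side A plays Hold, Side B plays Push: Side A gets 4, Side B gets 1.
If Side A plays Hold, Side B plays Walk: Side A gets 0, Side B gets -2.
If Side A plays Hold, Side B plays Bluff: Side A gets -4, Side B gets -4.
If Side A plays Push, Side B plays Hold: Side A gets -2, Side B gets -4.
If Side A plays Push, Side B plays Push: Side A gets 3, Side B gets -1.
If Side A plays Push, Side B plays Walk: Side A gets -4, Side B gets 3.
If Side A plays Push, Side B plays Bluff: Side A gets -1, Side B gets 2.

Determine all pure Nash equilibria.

Side A against Hold: payoffs 4, 3, -2 → best response Concede.
Side A against Push: payoffs 0, 4, 3 → best response Hold.
Side A against Walk: payoffs 5, 0, -4 → best response Concede.
Side A against Bluff: payoffs 0, -4, -1 → best response Concede.
Side B against Concede: payoffs -1, -4, 1, 2 → best response Bluff.
Side B against Hold: payoffs -3, 1, -2, -4 → best response Push.
Side B against Push: payoffs -4, -1, 3, 2 → best response Walk.
Mutual best responses: (Concede, Bluff); (Hold, Push).

Pure-strategy Nash equilibria: (Concede, Bluff); (Hold, Push)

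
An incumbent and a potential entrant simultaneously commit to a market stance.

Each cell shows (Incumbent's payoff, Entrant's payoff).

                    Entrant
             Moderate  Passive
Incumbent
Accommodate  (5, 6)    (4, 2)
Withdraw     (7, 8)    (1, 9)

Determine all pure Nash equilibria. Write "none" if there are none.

none

For each strategy profile, look for a profitable unilateral deviation.
(Accommodate, Moderate): Incumbent can switch to Withdraw (5 → 7). Not NE.
(Accommodate, Passive): Entrant can switch to Moderate (2 → 6). Not NE.
(Withdraw, Moderate): Entrant can switch to Passive (8 → 9). Not NE.
(Withdraw, Passive): Incumbent can switch to Accommodate (1 → 4). Not NE.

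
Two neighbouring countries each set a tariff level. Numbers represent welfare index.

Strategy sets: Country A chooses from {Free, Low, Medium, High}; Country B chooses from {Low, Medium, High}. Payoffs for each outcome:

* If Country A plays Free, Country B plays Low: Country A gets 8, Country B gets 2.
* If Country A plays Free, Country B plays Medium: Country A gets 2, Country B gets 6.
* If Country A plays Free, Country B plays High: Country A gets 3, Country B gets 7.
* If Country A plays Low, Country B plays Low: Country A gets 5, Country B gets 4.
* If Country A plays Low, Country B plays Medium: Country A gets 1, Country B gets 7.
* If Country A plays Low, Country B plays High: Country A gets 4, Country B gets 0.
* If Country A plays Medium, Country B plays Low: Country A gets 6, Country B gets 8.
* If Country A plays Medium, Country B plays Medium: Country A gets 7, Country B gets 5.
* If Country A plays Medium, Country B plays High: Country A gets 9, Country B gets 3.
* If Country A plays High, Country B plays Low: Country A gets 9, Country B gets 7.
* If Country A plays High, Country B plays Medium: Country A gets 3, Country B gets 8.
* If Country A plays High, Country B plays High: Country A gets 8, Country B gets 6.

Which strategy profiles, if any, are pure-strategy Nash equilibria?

This game has no pure Nash equilibrium.

Country A against Low: payoffs 8, 5, 6, 9 → best response High.
Country A against Medium: payoffs 2, 1, 7, 3 → best response Medium.
Country A against High: payoffs 3, 4, 9, 8 → best response Medium.
Country B against Free: payoffs 2, 6, 7 → best response High.
Country B against Low: payoffs 4, 7, 0 → best response Medium.
Country B against Medium: payoffs 8, 5, 3 → best response Low.
Country B against High: payoffs 7, 8, 6 → best response Medium.
No profile is a mutual best response for all players.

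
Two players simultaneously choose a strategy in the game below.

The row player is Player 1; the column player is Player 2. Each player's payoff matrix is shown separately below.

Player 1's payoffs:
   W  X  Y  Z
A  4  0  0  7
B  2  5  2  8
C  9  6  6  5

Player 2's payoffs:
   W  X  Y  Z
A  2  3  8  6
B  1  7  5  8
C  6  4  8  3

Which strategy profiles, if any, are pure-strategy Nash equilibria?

Mark each player's best response to every combination of opponents' strategies; a profile where every player is best-responding is a pure Nash equilibrium.
Player 1 against W: payoffs 4, 2, 9 → best response C.
Player 1 against X: payoffs 0, 5, 6 → best response C.
Player 1 against Y: payoffs 0, 2, 6 → best response C.
Player 1 against Z: payoffs 7, 8, 5 → best response B.
Player 2 against A: payoffs 2, 3, 8, 6 → best response Y.
Player 2 against B: payoffs 1, 7, 5, 8 → best response Z.
Player 2 against C: payoffs 6, 4, 8, 3 → best response Y.
Mutual best responses: (B, Z); (C, Y).

The pure Nash equilibria are (B, Z), (C, Y).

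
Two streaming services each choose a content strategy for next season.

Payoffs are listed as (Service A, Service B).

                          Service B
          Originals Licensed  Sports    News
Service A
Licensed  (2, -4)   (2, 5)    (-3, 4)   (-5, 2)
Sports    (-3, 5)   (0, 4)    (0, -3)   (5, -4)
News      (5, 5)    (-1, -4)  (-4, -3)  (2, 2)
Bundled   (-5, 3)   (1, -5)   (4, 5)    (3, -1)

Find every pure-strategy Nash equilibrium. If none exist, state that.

(Licensed, Licensed) and (News, Originals) and (Bundled, Sports)

Service A against Originals: payoffs 2, -3, 5, -5 → best response News.
Service A against Licensed: payoffs 2, 0, -1, 1 → best response Licensed.
Service A against Sports: payoffs -3, 0, -4, 4 → best response Bundled.
Service A against News: payoffs -5, 5, 2, 3 → best response Sports.
Service B against Licensed: payoffs -4, 5, 4, 2 → best response Licensed.
Service B against Sports: payoffs 5, 4, -3, -4 → best response Originals.
Service B against News: payoffs 5, -4, -3, 2 → best response Originals.
Service B against Bundled: payoffs 3, -5, 5, -1 → best response Sports.
Mutual best responses: (Licensed, Licensed); (News, Originals); (Bundled, Sports).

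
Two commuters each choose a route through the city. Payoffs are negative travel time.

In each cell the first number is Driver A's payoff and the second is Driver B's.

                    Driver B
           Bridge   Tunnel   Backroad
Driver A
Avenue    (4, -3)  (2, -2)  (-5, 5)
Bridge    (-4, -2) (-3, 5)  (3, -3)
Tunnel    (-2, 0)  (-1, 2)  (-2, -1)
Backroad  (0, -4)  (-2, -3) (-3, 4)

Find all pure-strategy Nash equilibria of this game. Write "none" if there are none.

(Avenue, Bridge): Driver B can switch to Tunnel (-3 → -2). Not NE.
(Avenue, Tunnel): Driver B can switch to Backroad (-2 → 5). Not NE.
(Avenue, Backroad): Driver A can switch to Bridge (-5 → 3). Not NE.
(Bridge, Bridge): Driver A can switch to Avenue (-4 → 4). Not NE.
(Bridge, Tunnel): Driver A can switch to Avenue (-3 → 2). Not NE.
(Bridge, Backroad): Driver B can switch to Bridge (-3 → -2). Not NE.
(Tunnel, Bridge): Driver A can switch to Avenue (-2 → 4). Not NE.
(Tunnel, Tunnel): Driver A can switch to Avenue (-1 → 2). Not NE.
(Tunnel, Backroad): Driver A can switch to Bridge (-2 → 3). Not NE.
(Backroad, Bridge): Driver A can switch to Avenue (0 → 4). Not NE.
(Backroad, Tunnel): Driver A can switch to Avenue (-2 → 2). Not NE.
(Backroad, Backroad): Driver A can switch to Bridge (-3 → 3). Not NE.

There is no pure-strategy Nash equilibrium.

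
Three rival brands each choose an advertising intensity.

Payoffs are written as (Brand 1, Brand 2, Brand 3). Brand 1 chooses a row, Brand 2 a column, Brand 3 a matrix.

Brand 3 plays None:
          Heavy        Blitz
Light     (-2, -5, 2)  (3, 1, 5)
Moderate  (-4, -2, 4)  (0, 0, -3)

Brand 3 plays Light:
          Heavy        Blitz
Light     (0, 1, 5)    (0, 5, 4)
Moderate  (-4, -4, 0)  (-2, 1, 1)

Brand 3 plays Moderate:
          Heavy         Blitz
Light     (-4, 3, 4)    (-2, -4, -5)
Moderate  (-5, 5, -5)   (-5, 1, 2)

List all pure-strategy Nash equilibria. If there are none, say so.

(Light, Blitz, None)

Mark each player's best response to every combination of opponents' strategies; a profile where every player is best-responding is a pure Nash equilibrium.
Brand 1 against (Heavy, None): payoffs -2, -4 → best response Light.
Brand 1 against (Heavy, Light): payoffs 0, -4 → best response Light.
Brand 1 against (Heavy, Moderate): payoffs -4, -5 → best response Light.
Brand 1 against (Blitz, None): payoffs 3, 0 → best response Light.
Brand 1 against (Blitz, Light): payoffs 0, -2 → best response Light.
Brand 1 against (Blitz, Moderate): payoffs -2, -5 → best response Light.
Brand 2 against (Light, None): payoffs -5, 1 → best response Blitz.
Brand 2 against (Light, Light): payoffs 1, 5 → best response Blitz.
Brand 2 against (Light, Moderate): payoffs 3, -4 → best response Heavy.
Brand 2 against (Moderate, None): payoffs -2, 0 → best response Blitz.
Brand 2 against (Moderate, Light): payoffs -4, 1 → best response Blitz.
Brand 2 against (Moderate, Moderate): payoffs 5, 1 → best response Heavy.
Brand 3 against (Light, Heavy): payoffs 2, 5, 4 → best response Light.
Brand 3 against (Light, Blitz): payoffs 5, 4, -5 → best response None.
Brand 3 against (Moderate, Heavy): payoffs 4, 0, -5 → best response None.
Brand 3 against (Moderate, Blitz): payoffs -3, 1, 2 → best response Moderate.
Mutual best responses: (Light, Blitz, None).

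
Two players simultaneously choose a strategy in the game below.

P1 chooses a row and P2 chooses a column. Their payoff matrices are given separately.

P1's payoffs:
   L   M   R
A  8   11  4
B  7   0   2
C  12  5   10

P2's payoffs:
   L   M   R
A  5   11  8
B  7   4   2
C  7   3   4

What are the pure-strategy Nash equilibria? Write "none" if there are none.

Mark each player's best response to every combination of opponents' strategies; a profile where every player is best-responding is a pure Nash equilibrium.
P1 against L: payoffs 8, 7, 12 → best response C.
P1 against M: payoffs 11, 0, 5 → best response A.
P1 against R: payoffs 4, 2, 10 → best response C.
P2 against A: payoffs 5, 11, 8 → best response M.
P2 against B: payoffs 7, 4, 2 → best response L.
P2 against C: payoffs 7, 3, 4 → best response L.
Mutual best responses: (A, M); (C, L).

Pure-strategy Nash equilibria: (A, M), (C, L)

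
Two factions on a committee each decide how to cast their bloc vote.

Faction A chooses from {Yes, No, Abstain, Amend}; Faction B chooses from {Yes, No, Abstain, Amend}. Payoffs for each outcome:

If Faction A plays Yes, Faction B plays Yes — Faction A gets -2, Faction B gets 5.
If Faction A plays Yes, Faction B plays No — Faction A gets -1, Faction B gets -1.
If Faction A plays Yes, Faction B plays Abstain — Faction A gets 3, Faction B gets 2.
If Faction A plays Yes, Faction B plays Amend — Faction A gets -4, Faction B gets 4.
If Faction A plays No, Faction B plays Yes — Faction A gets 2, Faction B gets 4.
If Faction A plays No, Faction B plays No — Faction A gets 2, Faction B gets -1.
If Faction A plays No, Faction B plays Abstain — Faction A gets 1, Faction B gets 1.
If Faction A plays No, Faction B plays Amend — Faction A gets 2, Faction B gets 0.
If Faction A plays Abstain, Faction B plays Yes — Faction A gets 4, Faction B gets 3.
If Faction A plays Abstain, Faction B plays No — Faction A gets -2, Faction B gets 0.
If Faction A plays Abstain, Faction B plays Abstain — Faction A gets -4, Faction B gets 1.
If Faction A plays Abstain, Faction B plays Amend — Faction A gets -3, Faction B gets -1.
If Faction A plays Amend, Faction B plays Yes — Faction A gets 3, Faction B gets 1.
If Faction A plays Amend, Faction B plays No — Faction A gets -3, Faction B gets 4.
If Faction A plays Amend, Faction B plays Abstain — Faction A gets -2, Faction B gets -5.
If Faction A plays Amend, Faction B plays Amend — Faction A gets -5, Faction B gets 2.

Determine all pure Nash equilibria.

The unique pure-strategy Nash equilibrium is (Abstain, Yes).

Faction A against Yes: payoffs -2, 2, 4, 3 → best response Abstain.
Faction A against No: payoffs -1, 2, -2, -3 → best response No.
Faction A against Abstain: payoffs 3, 1, -4, -2 → best response Yes.
Faction A against Amend: payoffs -4, 2, -3, -5 → best response No.
Faction B against Yes: payoffs 5, -1, 2, 4 → best response Yes.
Faction B against No: payoffs 4, -1, 1, 0 → best response Yes.
Faction B against Abstain: payoffs 3, 0, 1, -1 → best response Yes.
Faction B against Amend: payoffs 1, 4, -5, 2 → best response No.
Mutual best responses: (Abstain, Yes).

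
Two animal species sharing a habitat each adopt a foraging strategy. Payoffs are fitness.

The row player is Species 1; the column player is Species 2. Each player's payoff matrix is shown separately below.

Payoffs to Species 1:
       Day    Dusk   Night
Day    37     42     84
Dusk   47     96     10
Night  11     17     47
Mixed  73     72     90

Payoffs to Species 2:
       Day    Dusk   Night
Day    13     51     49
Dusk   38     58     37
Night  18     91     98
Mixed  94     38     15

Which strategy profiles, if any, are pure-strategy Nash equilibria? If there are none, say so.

(Day, Day): Species 1 can switch to Dusk (37 → 47). Not NE.
(Day, Dusk): Species 1 can switch to Dusk (42 → 96). Not NE.
(Day, Night): Species 1 can switch to Mixed (84 → 90). Not NE.
(Dusk, Day): Species 1 can switch to Mixed (47 → 73). Not NE.
(Dusk, Dusk): Species 1 gets 96, best alternative 72; Species 2 gets 58, best alternative 38. No profitable deviation — NE.
(Dusk, Night): Species 1 can switch to Day (10 → 84). Not NE.
(Night, Day): Species 1 can switch to Day (11 → 37). Not NE.
(Night, Dusk): Species 1 can switch to Day (17 → 42). Not NE.
(Night, Night): Species 1 can switch to Day (47 → 84). Not NE.
(Mixed, Day): Species 1 gets 73, best alternative 47; Species 2 gets 94, best alternative 38. No profitable deviation — NE.
(Mixed, Dusk): Species 1 can switch to Dusk (72 → 96). Not NE.
(Mixed, Night): Species 2 can switch to Day (15 → 94). Not NE.

The pure Nash equilibria are (Dusk, Dusk); (Mixed, Day).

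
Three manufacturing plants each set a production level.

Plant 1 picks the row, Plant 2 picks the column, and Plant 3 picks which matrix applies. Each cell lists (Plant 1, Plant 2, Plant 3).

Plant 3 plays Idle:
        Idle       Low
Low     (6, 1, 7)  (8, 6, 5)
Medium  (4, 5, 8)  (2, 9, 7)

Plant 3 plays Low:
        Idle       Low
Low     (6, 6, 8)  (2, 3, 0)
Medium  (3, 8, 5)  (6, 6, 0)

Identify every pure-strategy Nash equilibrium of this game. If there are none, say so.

Plant 1 against (Idle, Idle): payoffs 6, 4 → best response Low.
Plant 1 against (Idle, Low): payoffs 6, 3 → best response Low.
Plant 1 against (Low, Idle): payoffs 8, 2 → best response Low.
Plant 1 against (Low, Low): payoffs 2, 6 → best response Medium.
Plant 2 against (Low, Idle): payoffs 1, 6 → best response Low.
Plant 2 against (Low, Low): payoffs 6, 3 → best response Idle.
Plant 2 against (Medium, Idle): payoffs 5, 9 → best response Low.
Plant 2 against (Medium, Low): payoffs 8, 6 → best response Idle.
Plant 3 against (Low, Idle): payoffs 7, 8 → best response Low.
Plant 3 against (Low, Low): payoffs 5, 0 → best response Idle.
Plant 3 against (Medium, Idle): payoffs 8, 5 → best response Idle.
Plant 3 against (Medium, Low): payoffs 7, 0 → best response Idle.
Mutual best responses: (Low, Idle, Low); (Low, Low, Idle).

The pure Nash equilibria are (Low, Idle, Low) and (Low, Low, Idle).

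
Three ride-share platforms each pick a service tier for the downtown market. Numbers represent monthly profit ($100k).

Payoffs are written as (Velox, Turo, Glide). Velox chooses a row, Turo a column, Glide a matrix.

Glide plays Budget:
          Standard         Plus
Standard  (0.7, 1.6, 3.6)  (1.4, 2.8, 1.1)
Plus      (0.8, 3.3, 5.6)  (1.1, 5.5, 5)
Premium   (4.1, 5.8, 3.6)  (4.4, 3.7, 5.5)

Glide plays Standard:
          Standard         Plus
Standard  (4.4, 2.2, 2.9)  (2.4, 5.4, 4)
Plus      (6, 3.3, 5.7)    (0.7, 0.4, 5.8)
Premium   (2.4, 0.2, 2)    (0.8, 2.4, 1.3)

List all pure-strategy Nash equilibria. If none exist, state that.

Pure-strategy Nash equilibria: (Standard, Plus, Standard) and (Plus, Standard, Standard) and (Premium, Standard, Budget)

Check each profile: it is a Nash equilibrium iff no player can strictly gain by switching unilaterally.
(Standard, Standard, Budget): Velox can switch to Plus (0.7 → 0.8). Not NE.
(Standard, Standard, Standard): Velox can switch to Plus (4.4 → 6). Not NE.
(Standard, Plus, Budget): Velox can switch to Premium (1.4 → 4.4). Not NE.
(Standard, Plus, Standard): Velox gets 2.4, best alternative 0.8; Turo gets 5.4, best alternative 2.2; Glide gets 4, best alternative 1.1. No profitable deviation — NE.
(Plus, Standard, Budget): Velox can switch to Premium (0.8 → 4.1). Not NE.
(Plus, Standard, Standard): Velox gets 6, best alternative 4.4; Turo gets 3.3, best alternative 0.4; Glide gets 5.7, best alternative 5.6. No profitable deviation — NE.
(Plus, Plus, Budget): Velox can switch to Standard (1.1 → 1.4). Not NE.
(Plus, Plus, Standard): Velox can switch to Standard (0.7 → 2.4). Not NE.
(Premium, Standard, Budget): Velox gets 4.1, best alternative 0.8; Turo gets 5.8, best alternative 3.7; Glide gets 3.6, best alternative 2. No profitable deviation — NE.
(Premium, Standard, Standard): Velox can switch to Standard (2.4 → 4.4). Not NE.
(Premium, Plus, Budget): Turo can switch to Standard (3.7 → 5.8). Not NE.
(Premium, Plus, Standard): Velox can switch to Standard (0.8 → 2.4). Not NE.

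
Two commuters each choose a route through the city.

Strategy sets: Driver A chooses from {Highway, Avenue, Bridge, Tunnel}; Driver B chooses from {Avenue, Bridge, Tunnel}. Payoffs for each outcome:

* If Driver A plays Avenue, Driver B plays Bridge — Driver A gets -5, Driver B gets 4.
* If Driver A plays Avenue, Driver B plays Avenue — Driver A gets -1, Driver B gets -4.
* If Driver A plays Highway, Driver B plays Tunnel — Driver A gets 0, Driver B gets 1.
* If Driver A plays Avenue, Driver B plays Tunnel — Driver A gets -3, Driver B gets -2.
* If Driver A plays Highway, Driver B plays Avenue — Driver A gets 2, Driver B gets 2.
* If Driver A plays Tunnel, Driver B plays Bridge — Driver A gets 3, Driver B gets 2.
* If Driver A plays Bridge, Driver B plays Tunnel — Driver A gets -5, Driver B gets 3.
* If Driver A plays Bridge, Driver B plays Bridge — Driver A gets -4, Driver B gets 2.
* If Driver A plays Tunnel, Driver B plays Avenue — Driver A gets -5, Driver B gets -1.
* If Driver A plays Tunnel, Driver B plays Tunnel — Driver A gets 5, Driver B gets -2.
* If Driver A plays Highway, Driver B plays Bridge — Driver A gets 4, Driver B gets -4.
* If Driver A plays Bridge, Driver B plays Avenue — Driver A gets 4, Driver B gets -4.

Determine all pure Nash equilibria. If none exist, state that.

No pure-strategy Nash equilibrium.

(Highway, Avenue): Driver A can switch to Bridge (2 → 4). Not NE.
(Highway, Bridge): Driver B can switch to Avenue (-4 → 2). Not NE.
(Highway, Tunnel): Driver A can switch to Tunnel (0 → 5). Not NE.
(Avenue, Avenue): Driver A can switch to Highway (-1 → 2). Not NE.
(Avenue, Bridge): Driver A can switch to Highway (-5 → 4). Not NE.
(Avenue, Tunnel): Driver A can switch to Highway (-3 → 0). Not NE.
(Bridge, Avenue): Driver B can switch to Bridge (-4 → 2). Not NE.
(Bridge, Bridge): Driver A can switch to Highway (-4 → 4). Not NE.
(Bridge, Tunnel): Driver A can switch to Highway (-5 → 0). Not NE.
(Tunnel, Avenue): Driver A can switch to Highway (-5 → 2). Not NE.
(Tunnel, Bridge): Driver A can switch to Highway (3 → 4). Not NE.
(Tunnel, Tunnel): Driver B can switch to Avenue (-2 → -1). Not NE.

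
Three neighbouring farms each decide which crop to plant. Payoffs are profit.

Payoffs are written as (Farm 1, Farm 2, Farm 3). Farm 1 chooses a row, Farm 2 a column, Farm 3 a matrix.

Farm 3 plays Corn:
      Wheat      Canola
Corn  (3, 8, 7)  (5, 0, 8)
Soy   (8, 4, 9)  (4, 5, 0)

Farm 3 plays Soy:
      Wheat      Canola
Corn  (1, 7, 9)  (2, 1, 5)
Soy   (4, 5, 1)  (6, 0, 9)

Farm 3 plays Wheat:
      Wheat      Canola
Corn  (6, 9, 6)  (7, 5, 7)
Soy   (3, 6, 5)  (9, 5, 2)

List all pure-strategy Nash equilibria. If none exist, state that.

Farm 1 against (Wheat, Corn): payoffs 3, 8 → best response Soy.
Farm 1 against (Wheat, Soy): payoffs 1, 4 → best response Soy.
Farm 1 against (Wheat, Wheat): payoffs 6, 3 → best response Corn.
Farm 1 against (Canola, Corn): payoffs 5, 4 → best response Corn.
Farm 1 against (Canola, Soy): payoffs 2, 6 → best response Soy.
Farm 1 against (Canola, Wheat): payoffs 7, 9 → best response Soy.
Farm 2 against (Corn, Corn): payoffs 8, 0 → best response Wheat.
Farm 2 against (Corn, Soy): payoffs 7, 1 → best response Wheat.
Farm 2 against (Corn, Wheat): payoffs 9, 5 → best response Wheat.
Farm 2 against (Soy, Corn): payoffs 4, 5 → best response Canola.
Farm 2 against (Soy, Soy): payoffs 5, 0 → best response Wheat.
Farm 2 against (Soy, Wheat): payoffs 6, 5 → best response Wheat.
Farm 3 against (Corn, Wheat): payoffs 7, 9, 6 → best response Soy.
Farm 3 against (Corn, Canola): payoffs 8, 5, 7 → best response Corn.
Farm 3 against (Soy, Wheat): payoffs 9, 1, 5 → best response Corn.
Farm 3 against (Soy, Canola): payoffs 0, 9, 2 → best response Soy.
No profile is a mutual best response for all players.

This game has no pure Nash equilibrium.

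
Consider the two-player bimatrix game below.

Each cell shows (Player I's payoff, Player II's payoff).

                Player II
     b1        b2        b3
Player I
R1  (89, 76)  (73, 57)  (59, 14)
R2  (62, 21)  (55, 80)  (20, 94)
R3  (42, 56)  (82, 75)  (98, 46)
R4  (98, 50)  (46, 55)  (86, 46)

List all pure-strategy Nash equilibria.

Player I against b1: payoffs 89, 62, 42, 98 → best response R4.
Player I against b2: payoffs 73, 55, 82, 46 → best response R3.
Player I against b3: payoffs 59, 20, 98, 86 → best response R3.
Player II against R1: payoffs 76, 57, 14 → best response b1.
Player II against R2: payoffs 21, 80, 94 → best response b3.
Player II against R3: payoffs 56, 75, 46 → best response b2.
Player II against R4: payoffs 50, 55, 46 → best response b2.
Mutual best responses: (R3, b2).

(R3, b2)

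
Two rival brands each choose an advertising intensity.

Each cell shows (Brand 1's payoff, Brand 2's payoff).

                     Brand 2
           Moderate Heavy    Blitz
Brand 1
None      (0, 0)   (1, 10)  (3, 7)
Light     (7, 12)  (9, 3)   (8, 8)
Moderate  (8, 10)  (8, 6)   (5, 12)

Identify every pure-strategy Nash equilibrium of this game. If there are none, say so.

Brand 1 against Moderate: payoffs 0, 7, 8 → best response Moderate.
Brand 1 against Heavy: payoffs 1, 9, 8 → best response Light.
Brand 1 against Blitz: payoffs 3, 8, 5 → best response Light.
Brand 2 against None: payoffs 0, 10, 7 → best response Heavy.
Brand 2 against Light: payoffs 12, 3, 8 → best response Moderate.
Brand 2 against Moderate: payoffs 10, 6, 12 → best response Blitz.
No profile is a mutual best response for all players.

This game has no pure Nash equilibrium.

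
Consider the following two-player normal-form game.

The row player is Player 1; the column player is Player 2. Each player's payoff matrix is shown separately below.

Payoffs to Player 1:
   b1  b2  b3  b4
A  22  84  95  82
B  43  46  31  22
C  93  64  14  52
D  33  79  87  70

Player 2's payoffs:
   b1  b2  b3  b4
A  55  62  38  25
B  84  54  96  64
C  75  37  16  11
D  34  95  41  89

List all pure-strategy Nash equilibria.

The pure Nash equilibria are (A, b2); (C, b1).

Player 1 against b1: payoffs 22, 43, 93, 33 → best response C.
Player 1 against b2: payoffs 84, 46, 64, 79 → best response A.
Player 1 against b3: payoffs 95, 31, 14, 87 → best response A.
Player 1 against b4: payoffs 82, 22, 52, 70 → best response A.
Player 2 against A: payoffs 55, 62, 38, 25 → best response b2.
Player 2 against B: payoffs 84, 54, 96, 64 → best response b3.
Player 2 against C: payoffs 75, 37, 16, 11 → best response b1.
Player 2 against D: payoffs 34, 95, 41, 89 → best response b2.
Mutual best responses: (A, b2); (C, b1).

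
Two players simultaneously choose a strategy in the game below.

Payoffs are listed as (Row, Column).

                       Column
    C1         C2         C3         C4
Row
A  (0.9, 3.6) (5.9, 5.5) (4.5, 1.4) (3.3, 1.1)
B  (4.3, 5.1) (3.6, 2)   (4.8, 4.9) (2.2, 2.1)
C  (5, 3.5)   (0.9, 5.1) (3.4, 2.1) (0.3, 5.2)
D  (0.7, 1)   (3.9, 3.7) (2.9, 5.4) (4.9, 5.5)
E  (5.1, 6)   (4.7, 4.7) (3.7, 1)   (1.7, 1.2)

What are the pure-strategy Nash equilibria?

For each player, find the best response to each opponent profile; mutual best responses are the pure NE.
Row against C1: payoffs 0.9, 4.3, 5, 0.7, 5.1 → best response E.
Row against C2: payoffs 5.9, 3.6, 0.9, 3.9, 4.7 → best response A.
Row against C3: payoffs 4.5, 4.8, 3.4, 2.9, 3.7 → best response B.
Row against C4: payoffs 3.3, 2.2, 0.3, 4.9, 1.7 → best response D.
Column against A: payoffs 3.6, 5.5, 1.4, 1.1 → best response C2.
Column against B: payoffs 5.1, 2, 4.9, 2.1 → best response C1.
Column against C: payoffs 3.5, 5.1, 2.1, 5.2 → best response C4.
Column against D: payoffs 1, 3.7, 5.4, 5.5 → best response C4.
Column against E: payoffs 6, 4.7, 1, 1.2 → best response C1.
Mutual best responses: (A, C2); (D, C4); (E, C1).

The pure Nash equilibria are (A, C2), (D, C4), (E, C1).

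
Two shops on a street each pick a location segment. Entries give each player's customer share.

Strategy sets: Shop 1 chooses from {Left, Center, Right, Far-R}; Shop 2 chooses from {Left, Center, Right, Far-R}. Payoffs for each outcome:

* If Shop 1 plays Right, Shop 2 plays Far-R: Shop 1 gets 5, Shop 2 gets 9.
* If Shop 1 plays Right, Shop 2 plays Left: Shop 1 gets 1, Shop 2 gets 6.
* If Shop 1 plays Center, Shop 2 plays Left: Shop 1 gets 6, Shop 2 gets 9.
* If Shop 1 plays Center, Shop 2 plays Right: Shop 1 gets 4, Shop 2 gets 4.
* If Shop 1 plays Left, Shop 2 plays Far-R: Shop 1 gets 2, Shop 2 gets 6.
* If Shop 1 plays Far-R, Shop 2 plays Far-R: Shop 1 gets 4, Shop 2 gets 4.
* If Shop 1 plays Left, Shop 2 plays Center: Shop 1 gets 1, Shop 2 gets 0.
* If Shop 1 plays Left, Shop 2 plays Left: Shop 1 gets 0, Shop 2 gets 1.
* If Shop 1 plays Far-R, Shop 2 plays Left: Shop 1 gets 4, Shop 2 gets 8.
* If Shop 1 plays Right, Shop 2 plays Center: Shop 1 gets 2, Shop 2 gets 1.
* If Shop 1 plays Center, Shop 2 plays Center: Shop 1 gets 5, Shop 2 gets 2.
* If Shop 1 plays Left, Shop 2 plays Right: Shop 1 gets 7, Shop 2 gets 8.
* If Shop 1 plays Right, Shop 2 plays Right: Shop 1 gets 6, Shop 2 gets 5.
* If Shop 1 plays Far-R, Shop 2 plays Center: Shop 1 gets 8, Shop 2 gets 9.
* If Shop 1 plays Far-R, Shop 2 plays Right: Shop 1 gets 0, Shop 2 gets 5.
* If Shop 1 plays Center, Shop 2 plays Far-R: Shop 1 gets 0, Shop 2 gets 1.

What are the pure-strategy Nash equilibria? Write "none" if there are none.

Pure-strategy Nash equilibria: (Left, Right), (Center, Left), (Right, Far-R), (Far-R, Center)

For each strategy profile, look for a profitable unilateral deviation.
(Left, Left): Shop 1 can switch to Center (0 → 6). Not NE.
(Left, Center): Shop 1 can switch to Center (1 → 5). Not NE.
(Left, Right): Shop 1 gets 7, best alternative 6; Shop 2 gets 8, best alternative 6. No profitable deviation — NE.
(Left, Far-R): Shop 1 can switch to Right (2 → 5). Not NE.
(Center, Left): Shop 1 gets 6, best alternative 4; Shop 2 gets 9, best alternative 4. No profitable deviation — NE.
(Center, Center): Shop 1 can switch to Far-R (5 → 8). Not NE.
(Center, Right): Shop 1 can switch to Left (4 → 7). Not NE.
(Center, Far-R): Shop 1 can switch to Left (0 → 2). Not NE.
(Right, Left): Shop 1 can switch to Center (1 → 6). Not NE.
(Right, Center): Shop 1 can switch to Center (2 → 5). Not NE.
(Right, Right): Shop 1 can switch to Left (6 → 7). Not NE.
(Right, Far-R): Shop 1 gets 5, best alternative 4; Shop 2 gets 9, best alternative 6. No profitable deviation — NE.
(Far-R, Left): Shop 1 can switch to Center (4 → 6). Not NE.
(Far-R, Center): Shop 1 gets 8, best alternative 5; Shop 2 gets 9, best alternative 8. No profitable deviation — NE.
(The remaining 2 profiles each have a profitable deviation by the same check.)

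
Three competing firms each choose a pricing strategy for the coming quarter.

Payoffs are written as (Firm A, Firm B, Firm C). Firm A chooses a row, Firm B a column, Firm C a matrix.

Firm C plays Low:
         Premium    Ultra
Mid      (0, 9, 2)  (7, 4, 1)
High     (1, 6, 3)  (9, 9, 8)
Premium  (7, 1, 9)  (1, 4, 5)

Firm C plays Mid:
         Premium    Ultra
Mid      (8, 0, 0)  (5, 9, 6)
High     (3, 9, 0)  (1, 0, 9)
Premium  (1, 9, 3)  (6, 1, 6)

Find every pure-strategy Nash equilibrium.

For each strategy profile, look for a profitable unilateral deviation.
(Mid, Premium, Low): Firm A can switch to High (0 → 1). Not NE.
(Mid, Premium, Mid): Firm B can switch to Ultra (0 → 9). Not NE.
(Mid, Ultra, Low): Firm A can switch to High (7 → 9). Not NE.
(Mid, Ultra, Mid): Firm A can switch to Premium (5 → 6). Not NE.
(High, Premium, Low): Firm A can switch to Premium (1 → 7). Not NE.
(High, Premium, Mid): Firm A can switch to Mid (3 → 8). Not NE.
(High, Ultra, Low): Firm C can switch to Mid (8 → 9). Not NE.
(High, Ultra, Mid): Firm A can switch to Mid (1 → 5). Not NE.
(Premium, Premium, Low): Firm B can switch to Ultra (1 → 4). Not NE.
(Premium, Premium, Mid): Firm A can switch to Mid (1 → 8). Not NE.
(Premium, Ultra, Low): Firm A can switch to Mid (1 → 7). Not NE.
(Premium, Ultra, Mid): Firm B can switch to Premium (1 → 9). Not NE.

No pure-strategy Nash equilibrium.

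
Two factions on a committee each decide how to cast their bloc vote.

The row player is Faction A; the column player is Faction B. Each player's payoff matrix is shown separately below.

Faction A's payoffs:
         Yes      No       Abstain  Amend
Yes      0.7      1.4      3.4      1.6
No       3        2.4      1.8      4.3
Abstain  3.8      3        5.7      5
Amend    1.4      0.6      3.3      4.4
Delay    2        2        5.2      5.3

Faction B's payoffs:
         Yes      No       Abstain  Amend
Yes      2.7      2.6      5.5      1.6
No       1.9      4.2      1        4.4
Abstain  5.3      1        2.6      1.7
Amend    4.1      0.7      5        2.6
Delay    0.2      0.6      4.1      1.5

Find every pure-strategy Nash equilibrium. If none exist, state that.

Pure NE: (Abstain, Yes)

(Yes, Yes): Faction A can switch to No (0.7 → 3). Not NE.
(Yes, No): Faction A can switch to No (1.4 → 2.4). Not NE.
(Yes, Abstain): Faction A can switch to Abstain (3.4 → 5.7). Not NE.
(Yes, Amend): Faction A can switch to No (1.6 → 4.3). Not NE.
(No, Yes): Faction A can switch to Abstain (3 → 3.8). Not NE.
(No, No): Faction A can switch to Abstain (2.4 → 3). Not NE.
(No, Abstain): Faction A can switch to Yes (1.8 → 3.4). Not NE.
(No, Amend): Faction A can switch to Abstain (4.3 → 5). Not NE.
(Abstain, Yes): Faction A gets 3.8, best alternative 3; Faction B gets 5.3, best alternative 2.6. No profitable deviation — NE.
(Abstain, No): Faction B can switch to Yes (1 → 5.3). Not NE.
(Abstain, Abstain): Faction B can switch to Yes (2.6 → 5.3). Not NE.
(Abstain, Amend): Faction A can switch to Delay (5 → 5.3). Not NE.
(Amend, Yes): Faction A can switch to No (1.4 → 3). Not NE.
(The remaining 7 profiles each have a profitable deviation by the same check.)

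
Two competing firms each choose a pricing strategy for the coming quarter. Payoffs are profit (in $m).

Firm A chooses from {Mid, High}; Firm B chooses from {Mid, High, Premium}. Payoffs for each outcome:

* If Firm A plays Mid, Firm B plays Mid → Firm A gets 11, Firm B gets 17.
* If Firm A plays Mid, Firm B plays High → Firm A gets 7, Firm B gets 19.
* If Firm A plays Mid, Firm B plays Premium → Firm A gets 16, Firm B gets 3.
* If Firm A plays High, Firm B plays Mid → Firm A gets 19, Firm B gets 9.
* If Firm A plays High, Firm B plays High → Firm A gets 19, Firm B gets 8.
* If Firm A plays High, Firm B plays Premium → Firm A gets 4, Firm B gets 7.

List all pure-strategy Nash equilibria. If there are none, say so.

Pure NE: (High, Mid)

(Mid, Mid): Firm A can switch to High (11 → 19). Not NE.
(Mid, High): Firm A can switch to High (7 → 19). Not NE.
(Mid, Premium): Firm B can switch to Mid (3 → 17). Not NE.
(High, Mid): Firm A gets 19, best alternative 11; Firm B gets 9, best alternative 8. No profitable deviation — NE.
(High, High): Firm B can switch to Mid (8 → 9). Not NE.
(High, Premium): Firm A can switch to Mid (4 → 16). Not NE.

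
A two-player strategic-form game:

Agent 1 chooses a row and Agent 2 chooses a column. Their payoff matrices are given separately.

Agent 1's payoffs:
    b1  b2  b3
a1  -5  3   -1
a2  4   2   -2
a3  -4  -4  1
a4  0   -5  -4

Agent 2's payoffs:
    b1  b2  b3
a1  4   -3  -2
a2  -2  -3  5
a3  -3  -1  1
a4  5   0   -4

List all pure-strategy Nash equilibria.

(a3, b3)

Agent 1 against b1: payoffs -5, 4, -4, 0 → best response a2.
Agent 1 against b2: payoffs 3, 2, -4, -5 → best response a1.
Agent 1 against b3: payoffs -1, -2, 1, -4 → best response a3.
Agent 2 against a1: payoffs 4, -3, -2 → best response b1.
Agent 2 against a2: payoffs -2, -3, 5 → best response b3.
Agent 2 against a3: payoffs -3, -1, 1 → best response b3.
Agent 2 against a4: payoffs 5, 0, -4 → best response b1.
Mutual best responses: (a3, b3).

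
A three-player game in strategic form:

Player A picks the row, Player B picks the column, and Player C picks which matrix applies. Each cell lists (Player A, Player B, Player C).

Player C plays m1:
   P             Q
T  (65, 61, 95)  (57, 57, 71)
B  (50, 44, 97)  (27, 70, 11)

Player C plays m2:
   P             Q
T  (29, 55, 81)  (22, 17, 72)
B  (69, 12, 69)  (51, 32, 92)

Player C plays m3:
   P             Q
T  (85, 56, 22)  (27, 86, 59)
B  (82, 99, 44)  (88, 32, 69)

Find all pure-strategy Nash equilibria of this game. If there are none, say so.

Pure-strategy Nash equilibria: (T, P, m1) and (B, Q, m2)

Player A against (P, m1): payoffs 65, 50 → best response T.
Player A against (P, m2): payoffs 29, 69 → best response B.
Player A against (P, m3): payoffs 85, 82 → best response T.
Player A against (Q, m1): payoffs 57, 27 → best response T.
Player A against (Q, m2): payoffs 22, 51 → best response B.
Player A against (Q, m3): payoffs 27, 88 → best response B.
Player B against (T, m1): payoffs 61, 57 → best response P.
Player B against (T, m2): payoffs 55, 17 → best response P.
Player B against (T, m3): payoffs 56, 86 → best response Q.
Player B against (B, m1): payoffs 44, 70 → best response Q.
Player B against (B, m2): payoffs 12, 32 → best response Q.
Player B against (B, m3): payoffs 99, 32 → best response P.
Player C against (T, P): payoffs 95, 81, 22 → best response m1.
Player C against (T, Q): payoffs 71, 72, 59 → best response m2.
Player C against (B, P): payoffs 97, 69, 44 → best response m1.
Player C against (B, Q): payoffs 11, 92, 69 → best response m2.
Mutual best responses: (T, P, m1); (B, Q, m2).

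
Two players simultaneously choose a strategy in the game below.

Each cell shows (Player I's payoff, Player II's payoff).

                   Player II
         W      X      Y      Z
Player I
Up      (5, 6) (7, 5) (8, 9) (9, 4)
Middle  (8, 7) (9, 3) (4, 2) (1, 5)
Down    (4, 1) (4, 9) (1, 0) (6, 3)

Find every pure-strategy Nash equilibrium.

(Up, Y); (Middle, W)

For each player, find the best response to each opponent profile; mutual best responses are the pure NE.
Player I against W: payoffs 5, 8, 4 → best response Middle.
Player I against X: payoffs 7, 9, 4 → best response Middle.
Player I against Y: payoffs 8, 4, 1 → best response Up.
Player I against Z: payoffs 9, 1, 6 → best response Up.
Player II against Up: payoffs 6, 5, 9, 4 → best response Y.
Player II against Middle: payoffs 7, 3, 2, 5 → best response W.
Player II against Down: payoffs 1, 9, 0, 3 → best response X.
Mutual best responses: (Up, Y); (Middle, W).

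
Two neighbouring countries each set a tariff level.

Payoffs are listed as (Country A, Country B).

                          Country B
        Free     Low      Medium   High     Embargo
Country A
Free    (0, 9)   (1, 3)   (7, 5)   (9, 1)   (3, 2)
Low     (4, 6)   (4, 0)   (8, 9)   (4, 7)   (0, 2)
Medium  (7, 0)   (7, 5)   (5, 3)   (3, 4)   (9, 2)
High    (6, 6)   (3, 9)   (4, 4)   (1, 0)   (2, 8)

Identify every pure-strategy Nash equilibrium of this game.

The pure Nash equilibria are (Low, Medium) and (Medium, Low).

Country A against Free: payoffs 0, 4, 7, 6 → best response Medium.
Country A against Low: payoffs 1, 4, 7, 3 → best response Medium.
Country A against Medium: payoffs 7, 8, 5, 4 → best response Low.
Country A against High: payoffs 9, 4, 3, 1 → best response Free.
Country A against Embargo: payoffs 3, 0, 9, 2 → best response Medium.
Country B against Free: payoffs 9, 3, 5, 1, 2 → best response Free.
Country B against Low: payoffs 6, 0, 9, 7, 2 → best response Medium.
Country B against Medium: payoffs 0, 5, 3, 4, 2 → best response Low.
Country B against High: payoffs 6, 9, 4, 0, 8 → best response Low.
Mutual best responses: (Low, Medium); (Medium, Low).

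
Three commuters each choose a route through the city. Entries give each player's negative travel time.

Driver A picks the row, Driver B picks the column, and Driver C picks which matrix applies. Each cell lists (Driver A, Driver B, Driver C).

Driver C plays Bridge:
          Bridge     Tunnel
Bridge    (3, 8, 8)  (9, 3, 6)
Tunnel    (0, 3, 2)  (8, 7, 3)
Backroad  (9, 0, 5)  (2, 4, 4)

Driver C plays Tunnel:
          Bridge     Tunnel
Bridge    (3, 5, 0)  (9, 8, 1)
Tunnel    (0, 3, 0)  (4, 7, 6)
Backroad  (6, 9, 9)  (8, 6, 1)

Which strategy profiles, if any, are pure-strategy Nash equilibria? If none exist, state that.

Pure NE: (Backroad, Bridge, Tunnel)

Driver A against (Bridge, Bridge): payoffs 3, 0, 9 → best response Backroad.
Driver A against (Bridge, Tunnel): payoffs 3, 0, 6 → best response Backroad.
Driver A against (Tunnel, Bridge): payoffs 9, 8, 2 → best response Bridge.
Driver A against (Tunnel, Tunnel): payoffs 9, 4, 8 → best response Bridge.
Driver B against (Bridge, Bridge): payoffs 8, 3 → best response Bridge.
Driver B against (Bridge, Tunnel): payoffs 5, 8 → best response Tunnel.
Driver B against (Tunnel, Bridge): payoffs 3, 7 → best response Tunnel.
Driver B against (Tunnel, Tunnel): payoffs 3, 7 → best response Tunnel.
Driver B against (Backroad, Bridge): payoffs 0, 4 → best response Tunnel.
Driver B against (Backroad, Tunnel): payoffs 9, 6 → best response Bridge.
Driver C against (Bridge, Bridge): payoffs 8, 0 → best response Bridge.
Driver C against (Bridge, Tunnel): payoffs 6, 1 → best response Bridge.
Driver C against (Tunnel, Bridge): payoffs 2, 0 → best response Bridge.
Driver C against (Tunnel, Tunnel): payoffs 3, 6 → best response Tunnel.
Driver C against (Backroad, Bridge): payoffs 5, 9 → best response Tunnel.
Driver C against (Backroad, Tunnel): payoffs 4, 1 → best response Bridge.
Mutual best responses: (Backroad, Bridge, Tunnel).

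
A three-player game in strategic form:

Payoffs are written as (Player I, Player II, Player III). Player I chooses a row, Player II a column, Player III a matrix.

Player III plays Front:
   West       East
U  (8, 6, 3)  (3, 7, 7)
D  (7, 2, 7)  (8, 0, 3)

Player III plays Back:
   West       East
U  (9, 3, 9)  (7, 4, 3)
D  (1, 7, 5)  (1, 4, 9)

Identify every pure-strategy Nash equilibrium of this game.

For each strategy profile, look for a profitable unilateral deviation.
(U, West, Front): Player II can switch to East (6 → 7). Not NE.
(U, West, Back): Player II can switch to East (3 → 4). Not NE.
(U, East, Front): Player I can switch to D (3 → 8). Not NE.
(U, East, Back): Player III can switch to Front (3 → 7). Not NE.
(D, West, Front): Player I can switch to U (7 → 8). Not NE.
(D, West, Back): Player I can switch to U (1 → 9). Not NE.
(The remaining 2 profiles each have a profitable deviation by the same check.)

No pure-strategy Nash equilibrium.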